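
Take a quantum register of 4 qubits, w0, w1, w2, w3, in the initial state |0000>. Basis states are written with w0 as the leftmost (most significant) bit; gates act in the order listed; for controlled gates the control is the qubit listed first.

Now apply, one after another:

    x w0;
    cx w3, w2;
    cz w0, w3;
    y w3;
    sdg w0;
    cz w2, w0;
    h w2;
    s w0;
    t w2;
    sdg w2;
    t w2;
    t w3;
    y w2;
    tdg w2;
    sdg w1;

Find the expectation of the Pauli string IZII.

In the final state, IZII has expectation 1.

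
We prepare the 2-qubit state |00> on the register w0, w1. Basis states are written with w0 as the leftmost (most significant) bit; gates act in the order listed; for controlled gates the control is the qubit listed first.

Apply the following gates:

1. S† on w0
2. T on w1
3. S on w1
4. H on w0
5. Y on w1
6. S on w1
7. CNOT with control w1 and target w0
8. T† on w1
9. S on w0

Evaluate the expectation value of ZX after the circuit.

The observable ZX averages to 0.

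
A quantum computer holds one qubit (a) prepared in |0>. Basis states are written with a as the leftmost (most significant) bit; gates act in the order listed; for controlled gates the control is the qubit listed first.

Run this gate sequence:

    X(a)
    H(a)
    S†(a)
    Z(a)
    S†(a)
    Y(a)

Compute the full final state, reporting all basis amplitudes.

After the circuit, the state carries amplitude sqrt(2)*I/2 on |0>, sqrt(2)*I/2 on |1>.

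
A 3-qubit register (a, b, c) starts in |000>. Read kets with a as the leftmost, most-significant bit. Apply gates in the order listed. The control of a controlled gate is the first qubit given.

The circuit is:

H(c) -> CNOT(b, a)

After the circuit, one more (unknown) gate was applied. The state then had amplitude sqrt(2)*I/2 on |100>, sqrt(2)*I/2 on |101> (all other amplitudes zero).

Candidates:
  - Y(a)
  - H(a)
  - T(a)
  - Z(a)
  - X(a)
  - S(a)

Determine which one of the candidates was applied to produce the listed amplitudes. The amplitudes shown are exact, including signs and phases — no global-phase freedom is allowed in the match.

It was Y(a) that produced the state shown.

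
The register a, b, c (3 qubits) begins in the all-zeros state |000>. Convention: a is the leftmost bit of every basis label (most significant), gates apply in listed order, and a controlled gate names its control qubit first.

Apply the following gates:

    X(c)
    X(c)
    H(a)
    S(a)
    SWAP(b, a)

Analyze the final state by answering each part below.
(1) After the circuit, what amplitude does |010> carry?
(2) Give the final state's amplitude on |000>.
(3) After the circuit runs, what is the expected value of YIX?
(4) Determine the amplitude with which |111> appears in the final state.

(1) The final state's coefficient on |010> equals sqrt(2)*I/2. Key observation: gates 1-2 undo each other exactly, leaving only the rest of the circuit to track.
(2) The final state's coefficient on |000> equals sqrt(2)/2.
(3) The expectation value of YIX is 0.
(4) |111> carries amplitude 0 in the final state.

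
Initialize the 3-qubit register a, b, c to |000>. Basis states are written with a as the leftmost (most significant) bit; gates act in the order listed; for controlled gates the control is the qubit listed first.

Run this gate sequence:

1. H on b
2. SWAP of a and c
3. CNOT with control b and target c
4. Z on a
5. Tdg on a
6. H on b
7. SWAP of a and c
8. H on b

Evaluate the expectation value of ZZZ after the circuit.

In the final state, ZZZ has expectation 1.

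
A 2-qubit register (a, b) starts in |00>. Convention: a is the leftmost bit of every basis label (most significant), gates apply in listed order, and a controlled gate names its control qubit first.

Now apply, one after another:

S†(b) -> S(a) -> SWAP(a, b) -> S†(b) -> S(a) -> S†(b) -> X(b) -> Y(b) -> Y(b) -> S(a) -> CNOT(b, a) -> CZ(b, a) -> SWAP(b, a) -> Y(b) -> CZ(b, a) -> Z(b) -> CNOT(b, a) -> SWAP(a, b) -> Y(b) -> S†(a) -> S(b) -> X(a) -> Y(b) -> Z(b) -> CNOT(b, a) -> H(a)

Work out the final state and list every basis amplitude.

The resulting statevector has amplitude 0 on |00>, -sqrt(2)*I/2 on |01>, 0 on |10>, -sqrt(2)*I/2 on |11>.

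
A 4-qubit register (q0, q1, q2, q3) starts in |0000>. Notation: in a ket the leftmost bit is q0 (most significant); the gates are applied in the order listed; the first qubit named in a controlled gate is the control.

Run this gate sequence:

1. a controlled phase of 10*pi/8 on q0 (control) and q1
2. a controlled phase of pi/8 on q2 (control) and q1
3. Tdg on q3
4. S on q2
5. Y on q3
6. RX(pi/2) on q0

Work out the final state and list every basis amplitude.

After the circuit, the state carries amplitude sqrt(2)*I/2 on |0001>, sqrt(2)/2 on |1001>, and 0 on every other basis state.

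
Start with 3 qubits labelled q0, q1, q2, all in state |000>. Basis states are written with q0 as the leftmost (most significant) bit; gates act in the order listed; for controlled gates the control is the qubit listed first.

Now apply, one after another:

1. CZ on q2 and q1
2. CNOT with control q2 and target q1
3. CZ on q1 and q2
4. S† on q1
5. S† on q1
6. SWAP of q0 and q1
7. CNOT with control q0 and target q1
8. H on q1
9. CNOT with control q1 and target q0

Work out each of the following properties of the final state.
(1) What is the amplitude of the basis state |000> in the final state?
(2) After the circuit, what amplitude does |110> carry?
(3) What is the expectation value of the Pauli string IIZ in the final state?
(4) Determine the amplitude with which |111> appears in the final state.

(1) The final state's coefficient on |000> equals sqrt(2)/2.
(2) The final state's coefficient on |110> equals sqrt(2)/2.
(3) In the final state, IIZ has expectation 1.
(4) The final state's coefficient on |111> equals 0.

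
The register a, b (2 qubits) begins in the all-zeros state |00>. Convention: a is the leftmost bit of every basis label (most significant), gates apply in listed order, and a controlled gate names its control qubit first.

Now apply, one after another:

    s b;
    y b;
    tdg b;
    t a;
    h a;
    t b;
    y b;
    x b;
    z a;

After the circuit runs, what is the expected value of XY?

In the final state, XY has expectation 0.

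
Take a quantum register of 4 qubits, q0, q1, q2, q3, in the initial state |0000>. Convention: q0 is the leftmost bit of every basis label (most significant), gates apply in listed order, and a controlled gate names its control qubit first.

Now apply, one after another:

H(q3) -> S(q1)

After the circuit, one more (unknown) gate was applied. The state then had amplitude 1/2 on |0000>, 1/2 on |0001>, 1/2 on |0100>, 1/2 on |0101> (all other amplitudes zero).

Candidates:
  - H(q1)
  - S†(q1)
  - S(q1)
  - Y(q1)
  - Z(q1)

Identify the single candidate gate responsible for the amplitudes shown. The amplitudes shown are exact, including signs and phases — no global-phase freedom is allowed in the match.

It was H(q1) that produced the state shown.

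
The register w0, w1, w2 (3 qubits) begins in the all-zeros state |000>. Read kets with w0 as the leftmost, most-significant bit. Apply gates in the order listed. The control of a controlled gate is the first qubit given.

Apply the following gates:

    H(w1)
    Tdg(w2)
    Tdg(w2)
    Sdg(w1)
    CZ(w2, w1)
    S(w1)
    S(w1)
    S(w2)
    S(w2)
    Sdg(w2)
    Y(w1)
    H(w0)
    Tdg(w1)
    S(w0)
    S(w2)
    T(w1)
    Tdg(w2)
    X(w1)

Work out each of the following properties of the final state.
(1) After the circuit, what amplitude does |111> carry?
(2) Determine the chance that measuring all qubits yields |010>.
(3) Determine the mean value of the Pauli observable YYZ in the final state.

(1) The final state's coefficient on |111> equals 0.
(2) The probability of measuring |010> is 1/4.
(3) The expectation value of YYZ is -1.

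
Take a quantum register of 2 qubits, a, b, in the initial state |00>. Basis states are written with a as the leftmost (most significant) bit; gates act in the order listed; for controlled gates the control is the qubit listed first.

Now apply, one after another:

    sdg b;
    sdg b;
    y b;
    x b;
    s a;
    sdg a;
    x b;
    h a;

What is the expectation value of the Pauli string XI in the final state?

The observable XI averages to 1.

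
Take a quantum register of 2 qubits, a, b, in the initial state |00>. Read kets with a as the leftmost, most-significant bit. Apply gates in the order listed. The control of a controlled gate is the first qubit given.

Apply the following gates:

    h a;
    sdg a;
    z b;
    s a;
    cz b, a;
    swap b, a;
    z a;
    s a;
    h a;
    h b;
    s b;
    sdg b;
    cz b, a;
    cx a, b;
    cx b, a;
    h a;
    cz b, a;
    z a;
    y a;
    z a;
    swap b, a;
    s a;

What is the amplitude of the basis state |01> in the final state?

|01> carries amplitude -I/2 in the final state.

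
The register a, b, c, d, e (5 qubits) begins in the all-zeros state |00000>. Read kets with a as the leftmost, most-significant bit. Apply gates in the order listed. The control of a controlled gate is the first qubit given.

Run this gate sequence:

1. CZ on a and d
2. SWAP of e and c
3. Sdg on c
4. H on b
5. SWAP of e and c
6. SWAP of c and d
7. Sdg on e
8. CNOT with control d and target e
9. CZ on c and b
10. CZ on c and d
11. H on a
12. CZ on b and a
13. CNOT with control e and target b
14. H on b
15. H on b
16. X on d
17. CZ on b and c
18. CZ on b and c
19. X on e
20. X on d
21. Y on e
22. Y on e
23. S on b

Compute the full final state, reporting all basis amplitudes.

The resulting statevector has amplitude 1/2 on |00001>, I/2 on |01001>, 1/2 on |10001>, -I/2 on |11001>, and 0 on every other basis state. Key observation: the block from step 17 through step 18 cancels to the identity and can be dropped.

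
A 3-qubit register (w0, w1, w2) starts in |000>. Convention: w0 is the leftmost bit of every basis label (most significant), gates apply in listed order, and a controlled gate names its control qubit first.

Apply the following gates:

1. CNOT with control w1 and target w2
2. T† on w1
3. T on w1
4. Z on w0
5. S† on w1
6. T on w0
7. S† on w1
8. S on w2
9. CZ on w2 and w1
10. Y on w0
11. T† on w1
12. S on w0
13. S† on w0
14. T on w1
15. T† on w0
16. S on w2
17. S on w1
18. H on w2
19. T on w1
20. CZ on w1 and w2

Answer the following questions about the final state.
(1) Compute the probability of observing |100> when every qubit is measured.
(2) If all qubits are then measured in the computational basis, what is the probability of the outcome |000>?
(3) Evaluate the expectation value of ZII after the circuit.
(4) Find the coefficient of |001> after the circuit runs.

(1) A full measurement returns |100> with probability 1/2. Key observation: the block from step 11 through step 14 cancels to the identity and can be dropped.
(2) A full measurement returns |000> with probability 0.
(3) The observable ZII averages to -1.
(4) The final state's coefficient on |001> equals 0.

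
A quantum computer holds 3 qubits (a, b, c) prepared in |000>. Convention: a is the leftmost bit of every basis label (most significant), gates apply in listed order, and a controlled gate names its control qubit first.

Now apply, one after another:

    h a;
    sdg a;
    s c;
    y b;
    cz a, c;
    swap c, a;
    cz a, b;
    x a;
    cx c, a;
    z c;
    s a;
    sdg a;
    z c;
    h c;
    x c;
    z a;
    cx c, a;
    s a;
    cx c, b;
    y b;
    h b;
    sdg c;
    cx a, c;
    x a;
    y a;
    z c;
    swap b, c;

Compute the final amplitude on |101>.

The amplitude on |101> is sqrt(2)/4. Key observation: the block from step 10 through step 13 cancels to the identity and can be dropped.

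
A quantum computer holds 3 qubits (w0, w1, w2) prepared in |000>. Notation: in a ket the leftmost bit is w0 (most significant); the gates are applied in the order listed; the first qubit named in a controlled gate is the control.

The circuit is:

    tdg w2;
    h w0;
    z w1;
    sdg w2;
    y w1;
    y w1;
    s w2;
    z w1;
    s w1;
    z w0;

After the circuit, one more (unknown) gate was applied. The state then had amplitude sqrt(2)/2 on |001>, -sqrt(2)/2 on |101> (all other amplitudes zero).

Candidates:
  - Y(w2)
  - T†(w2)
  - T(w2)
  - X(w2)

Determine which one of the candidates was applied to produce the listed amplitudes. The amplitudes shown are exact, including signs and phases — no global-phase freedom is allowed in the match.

The unique candidate consistent with the amplitudes is X(w2). Key observation: gates 3-8 undo each other exactly, leaving only the rest of the circuit to track.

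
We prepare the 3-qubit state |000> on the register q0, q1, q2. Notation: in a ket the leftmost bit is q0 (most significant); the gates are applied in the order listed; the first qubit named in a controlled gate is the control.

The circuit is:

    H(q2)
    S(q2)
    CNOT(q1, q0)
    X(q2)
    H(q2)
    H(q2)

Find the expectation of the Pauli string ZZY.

In the final state, ZZY has expectation -1.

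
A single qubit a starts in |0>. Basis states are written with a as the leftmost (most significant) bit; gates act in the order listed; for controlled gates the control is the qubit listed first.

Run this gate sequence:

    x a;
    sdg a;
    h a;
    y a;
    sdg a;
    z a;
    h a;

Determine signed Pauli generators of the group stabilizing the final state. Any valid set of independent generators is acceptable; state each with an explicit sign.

One valid set of independent stabilizer generators is -Y (any independent generating set of the same group is equally correct).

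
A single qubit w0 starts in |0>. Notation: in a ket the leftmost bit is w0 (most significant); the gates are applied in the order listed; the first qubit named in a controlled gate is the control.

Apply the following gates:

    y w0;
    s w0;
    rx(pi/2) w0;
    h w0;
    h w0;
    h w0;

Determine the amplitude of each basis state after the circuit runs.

The final amplitudes are -1/2 + I/2 on |0>, 1/2 + I/2 on |1>. Key observation: steps 4-5 multiply out to the identity, so the circuit reduces to the remaining gates.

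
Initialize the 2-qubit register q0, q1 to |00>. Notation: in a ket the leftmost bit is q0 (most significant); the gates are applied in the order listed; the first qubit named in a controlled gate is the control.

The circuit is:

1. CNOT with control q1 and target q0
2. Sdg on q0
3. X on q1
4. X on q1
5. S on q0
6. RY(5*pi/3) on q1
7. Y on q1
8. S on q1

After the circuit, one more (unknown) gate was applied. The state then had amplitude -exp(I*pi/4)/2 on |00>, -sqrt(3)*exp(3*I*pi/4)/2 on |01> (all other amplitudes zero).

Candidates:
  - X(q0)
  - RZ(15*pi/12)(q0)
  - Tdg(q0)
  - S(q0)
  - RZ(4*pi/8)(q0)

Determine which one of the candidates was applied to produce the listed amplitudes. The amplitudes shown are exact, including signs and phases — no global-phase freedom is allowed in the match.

The unique candidate consistent with the amplitudes is RZ(4*pi/8)(q0).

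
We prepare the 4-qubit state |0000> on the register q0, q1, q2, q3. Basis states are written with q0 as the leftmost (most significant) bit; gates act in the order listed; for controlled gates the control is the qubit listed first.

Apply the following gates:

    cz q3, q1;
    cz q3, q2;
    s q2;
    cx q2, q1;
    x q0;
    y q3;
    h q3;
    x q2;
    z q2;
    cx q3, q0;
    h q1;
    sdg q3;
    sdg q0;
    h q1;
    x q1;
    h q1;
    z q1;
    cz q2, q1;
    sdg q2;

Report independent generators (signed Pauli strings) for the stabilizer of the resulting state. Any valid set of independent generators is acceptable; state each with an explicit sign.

The stabilizer group can be generated by -XIIX, -IXII, -ZIIZ, -IIZI, among other valid generating sets. Key observation: the block from step 14 through step 17 cancels to the identity and can be dropped.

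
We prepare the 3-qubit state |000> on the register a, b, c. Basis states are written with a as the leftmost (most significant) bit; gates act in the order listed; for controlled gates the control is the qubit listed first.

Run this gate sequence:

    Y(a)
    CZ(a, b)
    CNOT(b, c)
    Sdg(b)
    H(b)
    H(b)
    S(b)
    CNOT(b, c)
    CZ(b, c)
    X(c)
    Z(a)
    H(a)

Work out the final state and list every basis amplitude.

After the circuit, the state carries amplitude -sqrt(2)*I/2 on |001>, sqrt(2)*I/2 on |101>, and 0 on every other basis state. Key observation: gates 3-8 undo each other exactly, leaving only the rest of the circuit to track.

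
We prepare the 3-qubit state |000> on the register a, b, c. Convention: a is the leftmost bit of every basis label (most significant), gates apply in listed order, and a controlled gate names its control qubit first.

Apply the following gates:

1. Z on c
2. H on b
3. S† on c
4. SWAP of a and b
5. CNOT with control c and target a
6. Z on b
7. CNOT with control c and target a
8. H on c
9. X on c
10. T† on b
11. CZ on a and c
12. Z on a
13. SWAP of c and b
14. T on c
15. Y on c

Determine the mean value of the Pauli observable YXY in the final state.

In the final state, YXY has expectation 0.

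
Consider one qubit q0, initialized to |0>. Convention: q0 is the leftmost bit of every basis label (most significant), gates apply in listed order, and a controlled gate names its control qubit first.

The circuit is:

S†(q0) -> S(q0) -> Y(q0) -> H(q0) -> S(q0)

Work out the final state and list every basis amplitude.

The resulting statevector has amplitude sqrt(2)*I/2 on |0>, sqrt(2)/2 on |1>.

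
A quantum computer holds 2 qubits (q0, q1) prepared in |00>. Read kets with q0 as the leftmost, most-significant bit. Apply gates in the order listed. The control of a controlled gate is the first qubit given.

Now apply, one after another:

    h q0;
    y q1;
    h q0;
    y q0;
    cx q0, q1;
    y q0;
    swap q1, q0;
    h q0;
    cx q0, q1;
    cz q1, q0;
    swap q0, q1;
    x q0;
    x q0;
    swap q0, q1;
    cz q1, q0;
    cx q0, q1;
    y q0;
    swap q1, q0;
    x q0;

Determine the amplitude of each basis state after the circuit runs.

The resulting statevector has amplitude 0 on |00>, 0 on |01>, sqrt(2)/2 on |10>, -sqrt(2)/2 on |11>. Key observation: steps 9-16 multiply out to the identity, so the circuit reduces to the remaining gates.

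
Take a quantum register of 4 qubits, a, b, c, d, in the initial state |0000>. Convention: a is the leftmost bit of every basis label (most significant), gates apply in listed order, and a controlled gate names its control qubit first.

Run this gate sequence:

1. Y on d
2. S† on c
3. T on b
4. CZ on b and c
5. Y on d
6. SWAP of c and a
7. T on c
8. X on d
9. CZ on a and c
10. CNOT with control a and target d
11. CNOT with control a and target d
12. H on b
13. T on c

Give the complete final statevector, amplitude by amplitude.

The resulting statevector has amplitude sqrt(2)/2 on |0001>, sqrt(2)/2 on |0101>, and 0 on every other basis state. Key observation: the block from step 10 through step 11 cancels to the identity and can be dropped.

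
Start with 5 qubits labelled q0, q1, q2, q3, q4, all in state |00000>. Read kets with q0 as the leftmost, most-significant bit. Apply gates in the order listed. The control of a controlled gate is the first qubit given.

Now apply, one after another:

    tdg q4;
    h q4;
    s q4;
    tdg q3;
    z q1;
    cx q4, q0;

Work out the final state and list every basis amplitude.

The resulting statevector has amplitude sqrt(2)/2 on |00000>, sqrt(2)*I/2 on |10001>, and 0 on every other basis state.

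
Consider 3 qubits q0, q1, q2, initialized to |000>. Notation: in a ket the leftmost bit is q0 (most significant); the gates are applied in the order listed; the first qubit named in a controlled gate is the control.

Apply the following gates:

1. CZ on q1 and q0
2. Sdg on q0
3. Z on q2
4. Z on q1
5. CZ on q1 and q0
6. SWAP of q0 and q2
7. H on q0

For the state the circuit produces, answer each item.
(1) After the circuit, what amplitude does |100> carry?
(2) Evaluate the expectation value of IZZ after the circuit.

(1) The amplitude on |100> is sqrt(2)/2.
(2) In the final state, IZZ has expectation 1.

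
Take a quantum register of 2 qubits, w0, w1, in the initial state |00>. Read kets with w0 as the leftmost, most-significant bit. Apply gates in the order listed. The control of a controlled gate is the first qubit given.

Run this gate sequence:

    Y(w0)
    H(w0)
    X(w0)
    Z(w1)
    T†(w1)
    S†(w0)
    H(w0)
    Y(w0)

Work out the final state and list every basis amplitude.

The final amplitudes are -1/2 + I/2 on |00>, 0 on |01>, 1/2 + I/2 on |10>, 0 on |11>.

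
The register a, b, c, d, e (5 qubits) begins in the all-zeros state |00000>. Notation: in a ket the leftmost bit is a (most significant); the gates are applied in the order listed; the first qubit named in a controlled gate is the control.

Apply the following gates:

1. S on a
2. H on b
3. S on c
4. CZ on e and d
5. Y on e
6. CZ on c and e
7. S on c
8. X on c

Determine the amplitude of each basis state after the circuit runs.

The resulting statevector has amplitude sqrt(2)*I/2 on |00101>, sqrt(2)*I/2 on |01101>, and 0 on every other basis state.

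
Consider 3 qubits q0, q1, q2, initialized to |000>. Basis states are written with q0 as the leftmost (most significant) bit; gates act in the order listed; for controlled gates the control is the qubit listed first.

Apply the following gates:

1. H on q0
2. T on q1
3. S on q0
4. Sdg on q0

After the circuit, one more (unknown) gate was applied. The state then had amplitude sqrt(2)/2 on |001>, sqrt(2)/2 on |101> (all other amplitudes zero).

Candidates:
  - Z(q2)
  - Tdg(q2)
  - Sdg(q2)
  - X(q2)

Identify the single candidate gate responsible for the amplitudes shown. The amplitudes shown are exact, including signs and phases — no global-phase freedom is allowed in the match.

It was X(q2) that produced the state shown.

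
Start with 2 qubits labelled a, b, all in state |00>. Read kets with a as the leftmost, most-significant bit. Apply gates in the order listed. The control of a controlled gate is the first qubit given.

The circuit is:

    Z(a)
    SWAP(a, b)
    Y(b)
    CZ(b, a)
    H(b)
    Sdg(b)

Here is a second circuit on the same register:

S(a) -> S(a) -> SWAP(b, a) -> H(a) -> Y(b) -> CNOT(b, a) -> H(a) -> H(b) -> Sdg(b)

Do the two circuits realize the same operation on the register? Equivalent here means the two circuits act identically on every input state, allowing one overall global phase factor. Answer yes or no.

Yes — the two circuits implement the same unitary up to a global phase.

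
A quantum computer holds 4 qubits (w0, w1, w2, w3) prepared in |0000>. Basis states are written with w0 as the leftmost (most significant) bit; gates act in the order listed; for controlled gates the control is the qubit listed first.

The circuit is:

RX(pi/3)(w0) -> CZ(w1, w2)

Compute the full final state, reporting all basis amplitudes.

The resulting statevector has amplitude sqrt(3)/2 on |0000>, -I/2 on |1000>, and 0 on every other basis state.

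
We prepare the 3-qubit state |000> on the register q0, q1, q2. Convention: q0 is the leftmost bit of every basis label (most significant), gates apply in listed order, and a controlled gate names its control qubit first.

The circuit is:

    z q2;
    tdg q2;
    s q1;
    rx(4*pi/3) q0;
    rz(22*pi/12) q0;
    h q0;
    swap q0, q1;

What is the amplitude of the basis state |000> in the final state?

The amplitude on |000> is (sqrt(2) + sqrt(6)*exp(I*pi/3))*exp(I*pi/12)/4.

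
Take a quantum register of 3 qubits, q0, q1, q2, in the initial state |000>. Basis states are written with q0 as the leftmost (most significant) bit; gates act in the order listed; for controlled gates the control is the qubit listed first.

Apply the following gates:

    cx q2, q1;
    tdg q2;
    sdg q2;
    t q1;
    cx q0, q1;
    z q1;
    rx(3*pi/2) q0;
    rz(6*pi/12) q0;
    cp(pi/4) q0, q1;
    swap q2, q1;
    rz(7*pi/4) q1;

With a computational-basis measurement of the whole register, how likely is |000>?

The probability of measuring |000> is 1/2.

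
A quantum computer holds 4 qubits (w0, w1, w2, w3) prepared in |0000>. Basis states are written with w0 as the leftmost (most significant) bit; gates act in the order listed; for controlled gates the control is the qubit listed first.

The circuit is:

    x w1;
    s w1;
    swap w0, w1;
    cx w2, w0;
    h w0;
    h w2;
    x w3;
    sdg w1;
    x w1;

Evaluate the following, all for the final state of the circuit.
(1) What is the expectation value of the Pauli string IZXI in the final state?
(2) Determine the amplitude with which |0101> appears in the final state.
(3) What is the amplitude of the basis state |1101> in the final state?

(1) The expectation value of IZXI is -1.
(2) |0101> carries amplitude I/2 in the final state.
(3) The amplitude on |1101> is -I/2.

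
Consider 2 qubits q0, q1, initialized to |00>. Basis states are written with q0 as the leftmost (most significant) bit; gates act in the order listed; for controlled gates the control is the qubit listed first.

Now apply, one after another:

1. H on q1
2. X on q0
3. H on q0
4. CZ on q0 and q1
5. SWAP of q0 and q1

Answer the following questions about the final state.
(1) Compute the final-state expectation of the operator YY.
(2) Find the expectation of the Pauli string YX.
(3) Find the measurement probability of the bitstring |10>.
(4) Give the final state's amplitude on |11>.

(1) The observable YY averages to -1.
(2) The observable YX averages to 0.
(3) The probability of measuring |10> is 1/4.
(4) The final state's coefficient on |11> equals 1/2.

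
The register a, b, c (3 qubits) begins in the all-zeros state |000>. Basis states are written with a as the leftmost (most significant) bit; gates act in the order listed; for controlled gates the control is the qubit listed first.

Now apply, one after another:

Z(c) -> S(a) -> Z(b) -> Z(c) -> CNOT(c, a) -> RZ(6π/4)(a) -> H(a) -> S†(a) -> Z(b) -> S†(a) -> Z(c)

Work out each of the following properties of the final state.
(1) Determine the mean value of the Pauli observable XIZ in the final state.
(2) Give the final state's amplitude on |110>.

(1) The expectation value of XIZ is -1.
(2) The amplitude on |110> is 0.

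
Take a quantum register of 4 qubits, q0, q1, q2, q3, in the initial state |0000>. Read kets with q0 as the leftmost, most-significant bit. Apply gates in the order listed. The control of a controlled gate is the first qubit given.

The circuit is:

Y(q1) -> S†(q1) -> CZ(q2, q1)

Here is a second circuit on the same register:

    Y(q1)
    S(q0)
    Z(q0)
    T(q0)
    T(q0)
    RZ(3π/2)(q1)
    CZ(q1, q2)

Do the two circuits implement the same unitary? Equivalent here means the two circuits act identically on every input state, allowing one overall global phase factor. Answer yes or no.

Yes, they are equivalent — the unitaries differ by at most a global phase.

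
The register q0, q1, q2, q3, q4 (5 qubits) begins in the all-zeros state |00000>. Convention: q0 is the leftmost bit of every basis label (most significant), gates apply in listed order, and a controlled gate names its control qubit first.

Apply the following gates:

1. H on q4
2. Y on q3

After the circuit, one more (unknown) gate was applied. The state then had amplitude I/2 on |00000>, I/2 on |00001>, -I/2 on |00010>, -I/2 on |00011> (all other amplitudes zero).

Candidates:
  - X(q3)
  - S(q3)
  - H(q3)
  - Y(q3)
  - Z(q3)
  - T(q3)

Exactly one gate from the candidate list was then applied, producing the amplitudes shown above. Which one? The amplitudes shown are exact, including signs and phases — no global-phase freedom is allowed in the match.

The applied gate was H(q3).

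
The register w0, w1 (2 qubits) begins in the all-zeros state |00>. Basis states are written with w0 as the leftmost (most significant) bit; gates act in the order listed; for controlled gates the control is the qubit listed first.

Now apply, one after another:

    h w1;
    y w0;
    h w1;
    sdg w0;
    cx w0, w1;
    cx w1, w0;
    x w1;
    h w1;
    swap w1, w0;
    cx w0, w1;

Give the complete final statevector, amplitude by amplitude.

The final amplitudes are sqrt(2)/2 on |00>, 0 on |01>, 0 on |10>, sqrt(2)/2 on |11>.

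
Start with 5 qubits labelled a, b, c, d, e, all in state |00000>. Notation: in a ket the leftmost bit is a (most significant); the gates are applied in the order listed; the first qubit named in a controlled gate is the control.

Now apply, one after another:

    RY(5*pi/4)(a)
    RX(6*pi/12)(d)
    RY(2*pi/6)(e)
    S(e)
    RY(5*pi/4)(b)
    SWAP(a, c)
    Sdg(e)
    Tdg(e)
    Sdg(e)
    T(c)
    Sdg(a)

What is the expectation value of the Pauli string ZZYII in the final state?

The observable ZZYII averages to sqrt(2)/4.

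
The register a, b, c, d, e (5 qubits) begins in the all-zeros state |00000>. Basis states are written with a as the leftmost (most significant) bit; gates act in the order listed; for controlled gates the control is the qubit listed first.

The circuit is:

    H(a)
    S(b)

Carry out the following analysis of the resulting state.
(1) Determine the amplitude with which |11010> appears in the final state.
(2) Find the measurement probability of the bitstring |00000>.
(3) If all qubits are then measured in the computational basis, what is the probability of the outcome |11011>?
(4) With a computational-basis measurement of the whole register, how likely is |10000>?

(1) The final state's coefficient on |11010> equals 0.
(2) Outcome |00000> occurs with probability 1/2.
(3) Outcome |11011> occurs with probability 0.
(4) Outcome |10000> occurs with probability 1/2.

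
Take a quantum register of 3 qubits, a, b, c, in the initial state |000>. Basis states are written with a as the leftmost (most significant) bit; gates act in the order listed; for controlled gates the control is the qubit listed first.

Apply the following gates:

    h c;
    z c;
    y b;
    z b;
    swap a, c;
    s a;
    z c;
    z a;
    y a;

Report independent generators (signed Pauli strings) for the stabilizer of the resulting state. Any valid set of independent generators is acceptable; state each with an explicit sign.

The final state is stabilized by the group generated by +YII, -IZI, +IIZ; other independent generating sets are equally valid.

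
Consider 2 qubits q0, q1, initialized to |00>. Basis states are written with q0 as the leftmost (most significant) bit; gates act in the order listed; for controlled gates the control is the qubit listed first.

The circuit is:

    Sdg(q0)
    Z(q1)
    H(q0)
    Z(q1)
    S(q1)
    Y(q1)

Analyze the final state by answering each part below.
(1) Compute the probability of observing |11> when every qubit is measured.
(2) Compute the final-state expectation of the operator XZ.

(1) Outcome |11> occurs with probability 1/2.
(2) The observable XZ averages to -1.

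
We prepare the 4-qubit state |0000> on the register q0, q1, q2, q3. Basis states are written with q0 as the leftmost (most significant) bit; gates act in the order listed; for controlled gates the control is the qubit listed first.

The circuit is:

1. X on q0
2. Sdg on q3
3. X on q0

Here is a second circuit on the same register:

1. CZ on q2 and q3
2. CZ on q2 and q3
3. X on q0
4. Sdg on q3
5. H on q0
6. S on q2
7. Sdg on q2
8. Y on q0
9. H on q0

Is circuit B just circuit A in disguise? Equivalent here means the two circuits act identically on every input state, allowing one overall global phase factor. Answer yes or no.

No — the two circuits implement different unitaries, even allowing a global phase.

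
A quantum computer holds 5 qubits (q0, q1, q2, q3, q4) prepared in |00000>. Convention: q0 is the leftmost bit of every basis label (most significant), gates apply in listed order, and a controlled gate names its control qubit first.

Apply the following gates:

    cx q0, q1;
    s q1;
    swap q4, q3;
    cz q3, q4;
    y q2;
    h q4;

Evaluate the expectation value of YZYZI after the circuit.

The expectation value of YZYZI is 0.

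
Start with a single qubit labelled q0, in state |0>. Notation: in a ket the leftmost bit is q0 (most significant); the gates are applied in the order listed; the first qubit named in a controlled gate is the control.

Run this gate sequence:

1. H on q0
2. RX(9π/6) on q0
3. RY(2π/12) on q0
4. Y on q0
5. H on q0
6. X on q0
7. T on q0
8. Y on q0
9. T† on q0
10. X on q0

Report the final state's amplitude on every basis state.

The final amplitudes are -sqrt(6)/4 - sqrt(2)/4 on |0>, (-1 + sqrt(3) - I + sqrt(3)*I)*exp(I*pi/4)/4 on |1>.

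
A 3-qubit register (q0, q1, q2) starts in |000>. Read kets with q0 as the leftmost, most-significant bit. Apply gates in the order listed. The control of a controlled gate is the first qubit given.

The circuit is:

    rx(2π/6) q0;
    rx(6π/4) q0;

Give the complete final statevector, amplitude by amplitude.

The resulting statevector has amplitude -sqrt(6)/4 - sqrt(2)/4 on |000>, I*(-sqrt(6) + sqrt(2))/4 on |100>, and 0 on every other basis state.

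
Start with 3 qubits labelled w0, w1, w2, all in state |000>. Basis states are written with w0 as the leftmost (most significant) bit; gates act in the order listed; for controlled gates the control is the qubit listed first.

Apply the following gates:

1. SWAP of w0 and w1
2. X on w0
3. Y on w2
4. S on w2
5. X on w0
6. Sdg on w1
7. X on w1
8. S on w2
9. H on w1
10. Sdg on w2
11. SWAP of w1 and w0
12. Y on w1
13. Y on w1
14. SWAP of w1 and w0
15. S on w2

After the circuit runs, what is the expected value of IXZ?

The observable IXZ averages to 1. Key observation: gates 10-15 undo each other exactly, leaving only the rest of the circuit to track.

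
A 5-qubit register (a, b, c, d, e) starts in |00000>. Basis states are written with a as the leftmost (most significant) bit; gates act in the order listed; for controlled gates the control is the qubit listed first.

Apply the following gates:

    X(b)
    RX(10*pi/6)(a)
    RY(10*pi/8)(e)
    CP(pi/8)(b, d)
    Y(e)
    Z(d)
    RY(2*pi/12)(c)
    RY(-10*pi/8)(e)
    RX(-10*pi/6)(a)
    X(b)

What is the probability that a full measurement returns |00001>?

A full measurement returns |00001> with probability sqrt(3)/4 + 1/2.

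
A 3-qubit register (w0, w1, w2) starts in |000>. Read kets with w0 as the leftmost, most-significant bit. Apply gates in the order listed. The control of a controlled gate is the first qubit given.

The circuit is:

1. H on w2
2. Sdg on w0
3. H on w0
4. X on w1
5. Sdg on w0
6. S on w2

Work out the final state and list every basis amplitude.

The final amplitudes are 0 on |000>, 0 on |001>, 1/2 on |010>, I/2 on |011>, 0 on |100>, 0 on |101>, -I/2 on |110>, 1/2 on |111>.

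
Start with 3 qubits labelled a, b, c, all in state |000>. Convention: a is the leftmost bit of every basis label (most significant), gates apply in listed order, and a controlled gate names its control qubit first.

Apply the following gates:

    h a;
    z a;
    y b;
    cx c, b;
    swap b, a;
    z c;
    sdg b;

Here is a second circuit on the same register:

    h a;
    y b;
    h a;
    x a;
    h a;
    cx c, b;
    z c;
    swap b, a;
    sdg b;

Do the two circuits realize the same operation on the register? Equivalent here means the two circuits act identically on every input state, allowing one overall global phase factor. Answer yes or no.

Yes — the two circuits implement the same unitary up to a global phase.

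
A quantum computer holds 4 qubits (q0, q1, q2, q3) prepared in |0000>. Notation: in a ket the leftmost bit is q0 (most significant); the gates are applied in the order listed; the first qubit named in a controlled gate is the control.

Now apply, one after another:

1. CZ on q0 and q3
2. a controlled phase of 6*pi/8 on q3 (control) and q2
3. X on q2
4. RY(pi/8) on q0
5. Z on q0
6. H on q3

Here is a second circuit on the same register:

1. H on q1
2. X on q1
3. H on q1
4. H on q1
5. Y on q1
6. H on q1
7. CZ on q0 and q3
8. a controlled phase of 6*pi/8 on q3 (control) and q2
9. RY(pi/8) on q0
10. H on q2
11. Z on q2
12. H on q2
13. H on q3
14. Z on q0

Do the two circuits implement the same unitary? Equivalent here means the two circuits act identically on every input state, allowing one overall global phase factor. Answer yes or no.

No, they are not equivalent — no single phase factor reconciles the two unitaries.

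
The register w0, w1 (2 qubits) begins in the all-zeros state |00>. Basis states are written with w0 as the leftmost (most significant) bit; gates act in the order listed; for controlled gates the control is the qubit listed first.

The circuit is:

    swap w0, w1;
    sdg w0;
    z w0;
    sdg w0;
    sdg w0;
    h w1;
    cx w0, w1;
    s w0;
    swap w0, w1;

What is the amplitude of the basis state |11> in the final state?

The amplitude on |11> is 0.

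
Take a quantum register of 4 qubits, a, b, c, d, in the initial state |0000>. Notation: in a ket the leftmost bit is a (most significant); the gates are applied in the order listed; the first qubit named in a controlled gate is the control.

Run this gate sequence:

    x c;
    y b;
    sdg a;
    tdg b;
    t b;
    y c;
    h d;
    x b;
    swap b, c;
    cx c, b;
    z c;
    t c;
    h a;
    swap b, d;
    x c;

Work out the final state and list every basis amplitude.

After the circuit, the state carries amplitude 1/2 on |0010>, 1/2 on |0110>, 1/2 on |1010>, 1/2 on |1110>, and 0 on every other basis state.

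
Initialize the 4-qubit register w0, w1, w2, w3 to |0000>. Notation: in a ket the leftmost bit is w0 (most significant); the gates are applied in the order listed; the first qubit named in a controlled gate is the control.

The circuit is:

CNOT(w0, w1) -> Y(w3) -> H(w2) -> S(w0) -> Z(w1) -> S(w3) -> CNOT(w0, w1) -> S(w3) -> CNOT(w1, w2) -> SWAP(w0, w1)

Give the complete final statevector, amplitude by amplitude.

After the circuit, the state carries amplitude -sqrt(2)*I/2 on |0001>, -sqrt(2)*I/2 on |0011>, and 0 on every other basis state.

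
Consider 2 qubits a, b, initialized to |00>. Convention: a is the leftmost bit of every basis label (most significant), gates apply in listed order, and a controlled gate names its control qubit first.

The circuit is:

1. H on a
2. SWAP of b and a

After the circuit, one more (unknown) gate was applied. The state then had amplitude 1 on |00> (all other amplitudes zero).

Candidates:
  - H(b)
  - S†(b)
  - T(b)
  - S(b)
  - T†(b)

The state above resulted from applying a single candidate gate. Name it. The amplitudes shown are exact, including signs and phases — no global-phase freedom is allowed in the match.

The applied gate was H(b).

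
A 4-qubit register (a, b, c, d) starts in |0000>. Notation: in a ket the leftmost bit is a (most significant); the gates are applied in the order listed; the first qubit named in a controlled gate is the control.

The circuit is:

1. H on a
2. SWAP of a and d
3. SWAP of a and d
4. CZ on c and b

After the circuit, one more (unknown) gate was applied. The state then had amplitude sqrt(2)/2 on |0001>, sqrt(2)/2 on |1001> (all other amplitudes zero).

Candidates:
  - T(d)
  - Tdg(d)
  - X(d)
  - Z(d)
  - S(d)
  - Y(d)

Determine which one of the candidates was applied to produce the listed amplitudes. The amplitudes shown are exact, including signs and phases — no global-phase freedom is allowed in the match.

The applied gate was X(d). Key observation: gates 2-3 undo each other exactly, leaving only the rest of the circuit to track.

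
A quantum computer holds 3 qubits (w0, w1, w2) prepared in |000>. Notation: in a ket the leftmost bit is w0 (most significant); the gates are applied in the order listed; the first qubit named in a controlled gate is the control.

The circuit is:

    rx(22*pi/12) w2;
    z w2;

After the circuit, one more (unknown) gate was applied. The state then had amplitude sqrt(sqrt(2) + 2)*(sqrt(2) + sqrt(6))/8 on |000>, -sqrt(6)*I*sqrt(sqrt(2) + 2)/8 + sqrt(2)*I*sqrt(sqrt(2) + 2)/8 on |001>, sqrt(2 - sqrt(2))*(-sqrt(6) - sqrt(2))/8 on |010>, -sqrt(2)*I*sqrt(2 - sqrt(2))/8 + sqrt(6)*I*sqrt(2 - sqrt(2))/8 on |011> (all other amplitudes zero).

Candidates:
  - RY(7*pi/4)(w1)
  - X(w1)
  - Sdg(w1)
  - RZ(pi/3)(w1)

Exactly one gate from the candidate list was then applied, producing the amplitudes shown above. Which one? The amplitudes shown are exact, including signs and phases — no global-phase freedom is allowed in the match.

The unique candidate consistent with the amplitudes is RY(7*pi/4)(w1).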